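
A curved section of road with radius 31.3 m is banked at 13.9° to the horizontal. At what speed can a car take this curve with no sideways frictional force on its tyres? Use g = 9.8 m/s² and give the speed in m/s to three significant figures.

On a frictionless banked curve, N sinθ = mv²/r and N cosθ = mg, so tanθ = v²/(rg).
v = √(r g tanθ) = √(31.3 × 9.8 × tan 13.9°) = √(31.3 × 9.8 × 0.2475) = √75.91 = 8.713 m/s.

8.71 m/s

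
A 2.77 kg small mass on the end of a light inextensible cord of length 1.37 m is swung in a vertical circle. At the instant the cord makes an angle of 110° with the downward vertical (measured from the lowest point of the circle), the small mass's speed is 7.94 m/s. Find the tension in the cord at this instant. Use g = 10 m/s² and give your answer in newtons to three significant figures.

118 N

Take the radial direction toward the centre of the circle as positive. The component of the weight along the string toward the centre is −mg cos φ (φ measured from the bottom), so Newton's second law along the string gives T − mg cos φ = m v²/r.
cos 110° = -0.3420, so T = m(v²/r + g cos φ) = 2.77 × ((7.94)²/1.37 + 10.0 × -0.3420) = 2.77 × (46.02 + (-3.420)) = 2.77 × 42.60 = 118.0 N.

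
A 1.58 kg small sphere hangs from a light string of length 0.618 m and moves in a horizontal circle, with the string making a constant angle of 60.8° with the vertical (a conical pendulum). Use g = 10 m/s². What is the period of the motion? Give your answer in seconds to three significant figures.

r = L sinθ = 0.5395 m. From T sinθ = mω²r and T cosθ = mg: tanθ = ω²r/g, so ω² = g tanθ / r = g/(L cosθ).
ω = √(g/(L cosθ)) = √(10.0/(0.618 × 0.4879)) = √33.17 = 5.759 rad/s.
Period = 2π/ω = 1.091 s.

1.09 s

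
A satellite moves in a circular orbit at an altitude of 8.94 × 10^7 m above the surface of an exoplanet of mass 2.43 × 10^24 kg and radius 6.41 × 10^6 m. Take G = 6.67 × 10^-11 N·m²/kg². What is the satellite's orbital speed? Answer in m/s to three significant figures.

1300 m/s

Orbital radius r = R + h = 6.41 × 10^6 + 8.94 × 10^7 = 9.581 × 10^7 m.
Gravity supplies the centripetal force: G M m / r² = m v² / r, so v = √(GM/r).
v = √(6.67 × 10^-11 × 2.43 × 10^24 / 9.581 × 10^7) = √(1.692 × 10^6) = 1301 m/s.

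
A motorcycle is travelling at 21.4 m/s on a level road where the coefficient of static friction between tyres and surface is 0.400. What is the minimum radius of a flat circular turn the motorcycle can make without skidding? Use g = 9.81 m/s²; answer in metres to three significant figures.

At the limit, μ_s m g = m v²/r, so r_min = v²/(μ_s g) = (21.4)²/(0.400 × 9.81) = 458.0/3.924 = 116.7 m.

117 m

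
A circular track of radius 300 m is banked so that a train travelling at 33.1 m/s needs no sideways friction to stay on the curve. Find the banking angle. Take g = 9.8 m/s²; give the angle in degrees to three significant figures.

For a frictionless banked turn: horizontally N sinθ = mv²/r and vertically N cosθ = mg.
Dividing: tanθ = v²/(r g) = (33.1)²/(300 × 9.8) = 1096/2940 = 0.3727.
θ = arctan(0.3727) = 20.44°.

20.4°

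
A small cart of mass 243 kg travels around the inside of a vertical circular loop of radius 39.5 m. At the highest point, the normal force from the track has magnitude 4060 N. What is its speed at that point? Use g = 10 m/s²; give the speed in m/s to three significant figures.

32.5 m/s

At the top, N + mg = mv²/r, so v = √(r(N/m + g)) = √(39.5 × (4060/243 + 10.0)) = √(39.5 × 26.71) = √1055 = 32.48 m/s.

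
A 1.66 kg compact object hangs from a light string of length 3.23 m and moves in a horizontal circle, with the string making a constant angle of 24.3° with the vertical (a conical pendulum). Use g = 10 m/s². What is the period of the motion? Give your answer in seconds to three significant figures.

r = L sinθ = 1.329 m. From T sinθ = mω²r and T cosθ = mg: tanθ = ω²r/g, so ω² = g tanθ / r = g/(L cosθ).
ω = √(g/(L cosθ)) = √(10.0/(3.23 × 0.9114)) = √3.397 = 1.843 rad/s.
Period = 2π/ω = 3.409 s.

3.41 s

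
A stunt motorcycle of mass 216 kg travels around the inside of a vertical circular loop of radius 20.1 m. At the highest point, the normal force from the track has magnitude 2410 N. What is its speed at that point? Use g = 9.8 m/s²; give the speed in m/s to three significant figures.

20.5 m/s

At the top, N + mg = mv²/r, so v = √(r(N/m + g)) = √(20.1 × (2410/216 + 9.8)) = √(20.1 × 20.96) = √421.2 = 20.52 m/s.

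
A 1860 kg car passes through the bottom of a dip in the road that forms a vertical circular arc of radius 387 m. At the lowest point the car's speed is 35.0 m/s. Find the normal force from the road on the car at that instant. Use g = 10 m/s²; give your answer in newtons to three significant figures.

At the lowest point, N points up (toward the centre) and the weight mg points down (away from the centre), so the net inward force is N − mg = mv²/r.
N = m(v²/r + g) = 1860 × ((35.0)²/387 + 10.0) = 1860 × (3.165 + 10.0) = 1860 × 13.17 = 24490 N.

24500 N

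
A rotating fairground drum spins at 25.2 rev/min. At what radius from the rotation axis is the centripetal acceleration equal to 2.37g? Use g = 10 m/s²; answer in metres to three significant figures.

3.40 m

ω = 25.2 rev/min × 2π/60 = 2.639 rad/s.
a_c = ω²r = 2.37g ⇒ r = 2.37 × 10.0 / (2.639)² = 23.70/6.964 = 3.403 m.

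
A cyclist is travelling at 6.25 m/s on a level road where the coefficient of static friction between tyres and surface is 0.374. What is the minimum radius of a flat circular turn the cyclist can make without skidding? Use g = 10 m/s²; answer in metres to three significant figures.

At the limit, μ_s m g = m v²/r, so r_min = v²/(μ_s g) = (6.25)²/(0.374 × 10.0) = 39.06/3.740 = 10.44 m.

10.4 m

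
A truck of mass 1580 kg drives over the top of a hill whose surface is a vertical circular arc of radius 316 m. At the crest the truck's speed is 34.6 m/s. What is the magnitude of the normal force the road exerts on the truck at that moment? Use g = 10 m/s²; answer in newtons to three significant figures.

At the crest the centripetal acceleration points downward (toward the centre of the arc), so mg − N = mv²/r.
N = m(g − v²/r) = 1580 × (10.0 − (34.6)²/316) = 1580 × (10.0 − 3.788) = 1580 × 6.212 = 9814 N.

9810 N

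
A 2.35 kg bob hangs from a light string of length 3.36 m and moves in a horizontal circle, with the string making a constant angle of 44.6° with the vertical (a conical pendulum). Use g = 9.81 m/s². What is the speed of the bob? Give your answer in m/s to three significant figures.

4.78 m/s

The radius of the circle is r = L sinθ = 3.36 × sin 44.6° = 2.359 m.
Horizontally T sinθ = mv²/r and vertically T cosθ = mg, so tanθ = v²/(rg).
v = √(r g tanθ) = √(2.359 × 9.81 × 0.9861) = √22.82 = 4.777 m/s.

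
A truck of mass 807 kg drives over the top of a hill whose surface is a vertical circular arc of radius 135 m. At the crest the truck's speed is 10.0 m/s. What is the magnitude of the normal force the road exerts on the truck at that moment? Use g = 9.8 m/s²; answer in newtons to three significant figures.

7310 N

At the crest the centripetal acceleration points downward (toward the centre of the arc), so mg − N = mv²/r.
N = m(g − v²/r) = 807 × (9.8 − (10.0)²/135) = 807 × (9.8 − 0.7407) = 807 × 9.059 = 7311 N.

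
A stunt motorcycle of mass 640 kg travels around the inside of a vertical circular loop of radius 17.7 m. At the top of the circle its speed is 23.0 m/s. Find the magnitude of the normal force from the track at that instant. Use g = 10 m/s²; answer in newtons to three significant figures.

At the top, both N and the weight mg point inward (toward the centre), so N + mg = mv²/r.
N = m(v²/r − g) = 640 × ((23.0)²/17.7 − 10.0) = 640 × (29.89 − 10.0) = 640 × 19.89 = 12730 N.

12700 N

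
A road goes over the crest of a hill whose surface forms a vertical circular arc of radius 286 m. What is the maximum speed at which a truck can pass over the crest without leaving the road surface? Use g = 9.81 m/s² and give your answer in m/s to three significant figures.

53.0 m/s

At the crest the centre of the circle is below the truck, so the net downward (centripetal) force is mg − N = mv²/r.
The truck leaves the road when N → 0, giving v_max = √(g r) = √(9.81 × 286) = 52.97 m/s.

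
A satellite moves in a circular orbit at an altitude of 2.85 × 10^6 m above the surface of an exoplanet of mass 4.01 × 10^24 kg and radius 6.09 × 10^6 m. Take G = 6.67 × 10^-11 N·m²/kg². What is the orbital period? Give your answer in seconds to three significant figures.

r = R + h = 6.09 × 10^6 + 2.85 × 10^6 = 8.940 × 10^6 m. Gravity provides the centripetal force: G M m / r² = m v² / r ⇒ v = √(GM/r) = 5470 m/s.
T = 2πr/v = 2π × 8.940 × 10^6 / 5470 = 10270 s.

10300 s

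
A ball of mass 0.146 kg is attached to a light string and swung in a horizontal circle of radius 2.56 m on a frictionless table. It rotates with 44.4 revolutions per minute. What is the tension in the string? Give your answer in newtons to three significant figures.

ω = 44.4 rev/min × 2π/60 = 4.650 rad/s, so v = ωr = 4.650 × 2.56 = 11.90 m/s.
The tension is the only horizontal force, so it supplies the full centripetal force: T = m v²/r = 0.146 × (11.90)²/2.56 = 0.146 × 141.7/2.56 = 8.080 N.

8.08 N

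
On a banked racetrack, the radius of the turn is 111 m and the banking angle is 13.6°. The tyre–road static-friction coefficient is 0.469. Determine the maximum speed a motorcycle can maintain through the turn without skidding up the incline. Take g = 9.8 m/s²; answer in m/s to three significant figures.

29.5 m/s

At the maximum speed, friction acts down the slope at its limiting value f = μN. Radially (horizontal, toward centre): N sinθ + μN cosθ = mv²/r. Vertically: N cosθ − μN sinθ = mg.
Dividing: v² = r g (sinθ + μcosθ)/(cosθ − μsinθ).
sinθ + μcosθ = 0.2351 + 0.469×0.9720 = 0.6910; cosθ − μsinθ = 0.9720 − 0.469×0.2351 = 0.8617.
v² = 111 × 9.8 × 0.6910/0.8617 = 872.3 m²/s², so v = 29.54 m/s.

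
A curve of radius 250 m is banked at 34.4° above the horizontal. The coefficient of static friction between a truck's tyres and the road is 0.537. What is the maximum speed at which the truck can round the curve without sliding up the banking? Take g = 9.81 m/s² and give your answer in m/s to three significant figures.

68.8 m/s

At the maximum speed, friction acts down the slope at its limiting value f = μN. Radially (horizontal, toward centre): N sinθ + μN cosθ = mv²/r. Vertically: N cosθ − μN sinθ = mg.
Dividing: v² = r g (sinθ + μcosθ)/(cosθ − μsinθ).
sinθ + μcosθ = 0.5650 + 0.537×0.8251 = 1.008; cosθ − μsinθ = 0.8251 − 0.537×0.5650 = 0.5217.
v² = 250 × 9.81 × 1.008/0.5217 = 4739 m²/s², so v = 68.84 m/s.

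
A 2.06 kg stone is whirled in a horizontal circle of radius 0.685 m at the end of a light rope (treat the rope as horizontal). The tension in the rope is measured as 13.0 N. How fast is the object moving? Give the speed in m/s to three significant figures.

2.08 m/s

T = m v²/r ⇒ v = √(T r / m) = √(13.0 × 0.685 / 2.06) = √4.323 = 2.079 m/s.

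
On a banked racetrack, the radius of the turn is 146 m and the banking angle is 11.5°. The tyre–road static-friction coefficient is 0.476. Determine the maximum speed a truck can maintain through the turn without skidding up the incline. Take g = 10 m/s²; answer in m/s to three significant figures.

33.1 m/s

At the maximum speed, friction acts down the slope at its limiting value f = μN. Radially (horizontal, toward centre): N sinθ + μN cosθ = mv²/r. Vertically: N cosθ − μN sinθ = mg.
Dividing: v² = r g (sinθ + μcosθ)/(cosθ − μsinθ).
sinθ + μcosθ = 0.1994 + 0.476×0.9799 = 0.6658; cosθ − μsinθ = 0.9799 − 0.476×0.1994 = 0.8850.
v² = 146 × 10.0 × 0.6658/0.8850 = 1098 m²/s², so v = 33.14 m/s.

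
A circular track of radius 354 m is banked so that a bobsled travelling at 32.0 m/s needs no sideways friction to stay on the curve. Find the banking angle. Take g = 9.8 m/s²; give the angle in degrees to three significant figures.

16.4°

With no friction, the horizontal component of the normal force provides the centripetal force: N sinθ = mv²/r, while N cosθ = mg vertically.
Dividing: tanθ = v²/(r g) = (32.0)²/(354 × 9.8) = 1024/3469 = 0.2952.
θ = arctan(0.2952) = 16.44°.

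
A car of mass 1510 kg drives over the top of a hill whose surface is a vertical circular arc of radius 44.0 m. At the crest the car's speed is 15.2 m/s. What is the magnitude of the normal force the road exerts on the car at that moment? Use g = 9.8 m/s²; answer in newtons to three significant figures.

At the crest the centripetal acceleration points downward (toward the centre of the arc), so mg − N = mv²/r.
N = m(g − v²/r) = 1510 × (9.8 − (15.2)²/44.0) = 1510 × (9.8 − 5.251) = 1510 × 4.549 = 6869 N.

6870 N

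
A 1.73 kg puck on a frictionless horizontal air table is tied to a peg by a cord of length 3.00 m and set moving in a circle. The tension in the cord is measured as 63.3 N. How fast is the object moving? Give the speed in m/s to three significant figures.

10.5 m/s

T = m v²/r ⇒ v = √(T r / m) = √(63.3 × 3.00 / 1.73) = √109.8 = 10.48 m/s.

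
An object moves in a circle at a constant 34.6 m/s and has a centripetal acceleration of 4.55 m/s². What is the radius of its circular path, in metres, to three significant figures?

a_c = v²/r ⇒ r = v²/a_c = (34.6)²/4.55 = 1197/4.55 = 263.1 m.

263 m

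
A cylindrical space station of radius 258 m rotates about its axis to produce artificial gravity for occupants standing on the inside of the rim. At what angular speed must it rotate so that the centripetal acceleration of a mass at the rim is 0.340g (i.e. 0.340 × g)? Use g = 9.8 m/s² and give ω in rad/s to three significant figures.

0.114 rad/s

Centripetal acceleration a_c = ω²r. Setting ω²r = 0.340g:
ω = √(0.340g / r) = √(0.340 × 9.8 / 258) = √0.01291 = 0.1136 rad/s.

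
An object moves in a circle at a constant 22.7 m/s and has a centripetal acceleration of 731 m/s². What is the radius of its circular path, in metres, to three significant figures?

a_c = v²/r ⇒ r = v²/a_c = (22.7)²/731 = 515.3/731 = 0.7049 m.

0.705 m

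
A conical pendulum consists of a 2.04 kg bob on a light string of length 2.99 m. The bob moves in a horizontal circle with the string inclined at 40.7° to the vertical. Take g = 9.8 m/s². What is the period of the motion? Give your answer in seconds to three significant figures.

r = L sinθ = 1.950 m. From T sinθ = mω²r and T cosθ = mg: tanθ = ω²r/g, so ω² = g tanθ / r = g/(L cosθ).
ω = √(g/(L cosθ)) = √(9.8/(2.99 × 0.7581)) = √4.323 = 2.079 rad/s.
Period = 2π/ω = 3.022 s.

3.02 s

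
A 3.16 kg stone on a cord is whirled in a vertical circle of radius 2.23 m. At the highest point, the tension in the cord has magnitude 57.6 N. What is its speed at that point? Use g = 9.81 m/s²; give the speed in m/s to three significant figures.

At the top, T + mg = mv²/r, so v = √(r(T/m + g)) = √(2.23 × (57.6/3.16 + 9.81)) = √(2.23 × 28.04) = √62.52 = 7.907 m/s.

7.91 m/s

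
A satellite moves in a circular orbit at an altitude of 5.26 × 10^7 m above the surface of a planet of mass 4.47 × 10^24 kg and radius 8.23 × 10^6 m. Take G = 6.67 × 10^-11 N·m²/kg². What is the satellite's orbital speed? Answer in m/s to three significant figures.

2210 m/s

Orbital radius r = R + h = 8.23 × 10^6 + 5.26 × 10^7 = 6.083 × 10^7 m.
Gravity supplies the centripetal force: G M m / r² = m v² / r, so v = √(GM/r).
v = √(6.67 × 10^-11 × 4.47 × 10^24 / 6.083 × 10^7) = √(4.901 × 10^6) = 2214 m/s.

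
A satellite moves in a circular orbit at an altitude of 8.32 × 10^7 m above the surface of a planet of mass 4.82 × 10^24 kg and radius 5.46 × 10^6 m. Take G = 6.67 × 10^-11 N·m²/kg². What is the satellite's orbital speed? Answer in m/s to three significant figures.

1900 m/s

Orbital radius r = R + h = 5.46 × 10^6 + 8.32 × 10^7 = 8.866 × 10^7 m.
Gravity supplies the centripetal force: G M m / r² = m v² / r, so v = √(GM/r).
v = √(6.67 × 10^-11 × 4.82 × 10^24 / 8.866 × 10^7) = √(3.626 × 10^6) = 1904 m/s.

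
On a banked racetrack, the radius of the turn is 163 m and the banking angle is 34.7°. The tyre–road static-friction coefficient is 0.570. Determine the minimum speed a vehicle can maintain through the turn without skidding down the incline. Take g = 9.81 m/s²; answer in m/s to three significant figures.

At the minimum speed, friction acts up the slope at its limiting value f = μN. Radially (horizontal, toward centre): N sinθ − μN cosθ = mv²/r. Vertically: N cosθ + μN sinθ = mg.
Dividing: v² = r g (sinθ − μcosθ)/(cosθ + μsinθ).
sinθ − μcosθ = 0.5693 − 0.570×0.8221 = 0.1007; cosθ + μsinθ = 0.8221 + 0.570×0.5693 = 1.147.
v² = 163 × 9.81 × 0.1007/1.147 = 140.4 m²/s², so v = 11.85 m/s.

11.8 m/s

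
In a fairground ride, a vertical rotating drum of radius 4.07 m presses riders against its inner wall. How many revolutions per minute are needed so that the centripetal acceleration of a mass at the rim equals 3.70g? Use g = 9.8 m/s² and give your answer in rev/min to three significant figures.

Require ω²r = 3.70g, so ω = √(3.70 × 9.8/4.07) = 2.985 rad/s.
In rev/min: ω × 60/(2π) = 2.985 × 60/(2π) = 28.50 rev/min.

28.5 rev/min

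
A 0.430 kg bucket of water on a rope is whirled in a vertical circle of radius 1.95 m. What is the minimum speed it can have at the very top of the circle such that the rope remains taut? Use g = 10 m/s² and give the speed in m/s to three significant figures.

4.42 m/s

At the top, both weight mg and T point toward the centre: T + mg = mv²/r.
At minimum speed T → 0, so mg = mv_min²/r ⇒ v_min = √(g r) = √(10.0 × 1.95) = 4.416 m/s.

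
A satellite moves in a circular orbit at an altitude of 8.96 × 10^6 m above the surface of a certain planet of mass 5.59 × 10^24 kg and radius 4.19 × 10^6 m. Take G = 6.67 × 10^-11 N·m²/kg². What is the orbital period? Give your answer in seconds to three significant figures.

15500 s

r = R + h = 4.19 × 10^6 + 8.96 × 10^6 = 1.315 × 10^7 m. Gravity provides the centripetal force: G M m / r² = m v² / r ⇒ v = √(GM/r) = 5325 m/s.
T = 2πr/v = 2π × 1.315 × 10^7 / 5325 = 15520 s.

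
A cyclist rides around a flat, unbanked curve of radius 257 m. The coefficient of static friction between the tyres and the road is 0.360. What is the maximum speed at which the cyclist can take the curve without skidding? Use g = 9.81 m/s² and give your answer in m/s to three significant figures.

30.1 m/s

Friction provides the centripetal force on a flat curve. At maximum speed it is at its limiting value: μ_s m g = m v²/r.
Mass cancels: v_max = √(μ_s g r) = √(0.360 × 9.81 × 257) = √907.6 = 30.13 m/s.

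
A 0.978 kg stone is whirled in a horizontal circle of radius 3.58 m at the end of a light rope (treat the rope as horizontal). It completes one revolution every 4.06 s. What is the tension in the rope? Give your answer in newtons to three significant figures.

v = 2πr/T = 2π × 3.58/4.06 = 5.540 m/s.
The tension is the only horizontal force, so it supplies the full centripetal force: T = m v²/r = 0.978 × (5.540)²/3.58 = 0.978 × 30.70/3.58 = 8.386 N.

8.39 N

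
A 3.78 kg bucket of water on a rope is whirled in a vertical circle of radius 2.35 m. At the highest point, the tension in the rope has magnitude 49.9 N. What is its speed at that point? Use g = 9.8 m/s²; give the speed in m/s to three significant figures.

At the top, T + mg = mv²/r, so v = √(r(T/m + g)) = √(2.35 × (49.9/3.78 + 9.8)) = √(2.35 × 23.00) = √54.05 = 7.352 m/s.

7.35 m/s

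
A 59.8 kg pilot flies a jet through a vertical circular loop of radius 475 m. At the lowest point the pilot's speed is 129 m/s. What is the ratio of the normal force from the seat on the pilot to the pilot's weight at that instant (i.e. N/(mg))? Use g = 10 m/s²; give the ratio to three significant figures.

4.50

At the bottom, N − mg = mv²/r, so N = m(v²/r + g) and N/(mg) = v²/(rg) + 1 = (129)²/(475 × 10.0) + 1 = 3.503 + 1 = 4.503.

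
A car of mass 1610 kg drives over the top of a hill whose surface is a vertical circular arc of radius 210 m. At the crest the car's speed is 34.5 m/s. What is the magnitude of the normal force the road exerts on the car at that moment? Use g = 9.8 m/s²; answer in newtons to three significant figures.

6650 N

At the crest the centripetal acceleration points downward (toward the centre of the arc), so mg − N = mv²/r.
N = m(g − v²/r) = 1610 × (9.8 − (34.5)²/210) = 1610 × (9.8 − 5.668) = 1610 × 4.132 = 6653 N.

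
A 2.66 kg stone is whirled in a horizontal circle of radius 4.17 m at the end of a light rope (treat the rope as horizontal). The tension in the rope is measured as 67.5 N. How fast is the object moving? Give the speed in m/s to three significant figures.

10.3 m/s

T = m v²/r ⇒ v = √(T r / m) = √(67.5 × 4.17 / 2.66) = √105.8 = 10.29 m/s.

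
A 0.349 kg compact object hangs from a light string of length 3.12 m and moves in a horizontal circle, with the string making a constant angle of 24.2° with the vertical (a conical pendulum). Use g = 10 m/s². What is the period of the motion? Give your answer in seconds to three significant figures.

r = L sinθ = 1.279 m. From T sinθ = mω²r and T cosθ = mg: tanθ = ω²r/g, so ω² = g tanθ / r = g/(L cosθ).
ω = √(g/(L cosθ)) = √(10.0/(3.12 × 0.9121)) = √3.514 = 1.875 rad/s.
Period = 2π/ω = 3.352 s.

3.35 s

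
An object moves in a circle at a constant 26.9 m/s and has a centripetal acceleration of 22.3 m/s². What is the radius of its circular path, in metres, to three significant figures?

32.4 m

a_c = v²/r ⇒ r = v²/a_c = (26.9)²/22.3 = 723.6/22.3 = 32.45 m.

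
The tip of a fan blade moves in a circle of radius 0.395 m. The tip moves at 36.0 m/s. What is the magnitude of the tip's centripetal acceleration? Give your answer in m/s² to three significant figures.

3280 m/s²

a_c = v²/r = (36.00)²/0.395 = 1296/0.395 = 3281 m/s².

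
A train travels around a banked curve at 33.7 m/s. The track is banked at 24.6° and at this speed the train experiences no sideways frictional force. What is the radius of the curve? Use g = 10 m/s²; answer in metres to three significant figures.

Frictionless banking: tanθ = v²/(rg), so r = v²/(g tanθ).
r = (33.7)²/(10.0 × tan 24.6°) = 1136/(10.0 × 0.4578) = 1136/4.578 = 248.1 m.

248 m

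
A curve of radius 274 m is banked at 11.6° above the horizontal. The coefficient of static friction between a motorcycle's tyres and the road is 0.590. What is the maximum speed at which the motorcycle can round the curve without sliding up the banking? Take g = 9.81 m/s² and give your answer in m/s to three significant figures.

At the maximum speed, friction acts down the slope at its limiting value f = μN. Radially (horizontal, toward centre): N sinθ + μN cosθ = mv²/r. Vertically: N cosθ − μN sinθ = mg.
Dividing: v² = r g (sinθ + μcosθ)/(cosθ − μsinθ).
sinθ + μcosθ = 0.2011 + 0.590×0.9796 = 0.7790; cosθ − μsinθ = 0.9796 − 0.590×0.2011 = 0.8609.
v² = 274 × 9.81 × 0.7790/0.8609 = 2432 m²/s², so v = 49.32 m/s.

49.3 m/s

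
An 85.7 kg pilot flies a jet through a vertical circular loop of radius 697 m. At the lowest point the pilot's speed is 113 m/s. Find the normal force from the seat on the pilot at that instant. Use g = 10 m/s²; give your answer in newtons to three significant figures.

2430 N

At the lowest point, N points up (toward the centre) and the weight mg points down (away from the centre), so the net inward force is N − mg = mv²/r.
N = m(v²/r + g) = 85.7 × ((113)²/697 + 10.0) = 85.7 × (18.32 + 10.0) = 85.7 × 28.32 = 2427 N.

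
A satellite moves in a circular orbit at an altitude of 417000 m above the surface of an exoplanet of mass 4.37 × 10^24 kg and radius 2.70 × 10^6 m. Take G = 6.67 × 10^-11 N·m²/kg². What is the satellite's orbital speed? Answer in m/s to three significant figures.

9670 m/s

Orbital radius r = R + h = 2.70 × 10^6 + 417000 = 3.117 × 10^6 m.
Gravity supplies the centripetal force: G M m / r² = m v² / r, so v = √(GM/r).
v = √(6.67 × 10^-11 × 4.37 × 10^24 / 3.117 × 10^6) = √(9.351 × 10^7) = 9670 m/s.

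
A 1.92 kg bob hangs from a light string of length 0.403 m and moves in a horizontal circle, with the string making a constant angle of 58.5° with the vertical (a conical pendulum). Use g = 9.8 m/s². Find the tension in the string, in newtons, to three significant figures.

36.0 N

Vertically the bob has no acceleration, so T cosθ = mg.
T = mg/cosθ = 1.92 × 9.8 / cos 58.5° = 18.82/0.5225 = 36.01 N.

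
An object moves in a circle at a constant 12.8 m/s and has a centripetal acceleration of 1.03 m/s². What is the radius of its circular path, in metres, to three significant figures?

a_c = v²/r ⇒ r = v²/a_c = (12.8)²/1.03 = 163.8/1.03 = 159.1 m.

159 m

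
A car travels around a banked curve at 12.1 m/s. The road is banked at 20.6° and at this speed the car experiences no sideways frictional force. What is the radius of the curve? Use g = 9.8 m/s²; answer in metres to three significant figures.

39.7 m

Frictionless banking: tanθ = v²/(rg), so r = v²/(g tanθ).
r = (12.1)²/(9.8 × tan 20.6°) = 146.4/(9.8 × 0.3759) = 146.4/3.684 = 39.75 m.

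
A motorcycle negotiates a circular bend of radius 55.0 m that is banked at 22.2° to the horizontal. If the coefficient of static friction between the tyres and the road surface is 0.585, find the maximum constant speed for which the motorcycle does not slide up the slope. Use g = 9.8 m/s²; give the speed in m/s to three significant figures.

At the maximum speed, friction acts down the slope at its limiting value f = μN. Radially (horizontal, toward centre): N sinθ + μN cosθ = mv²/r. Vertically: N cosθ − μN sinθ = mg.
Dividing: v² = r g (sinθ + μcosθ)/(cosθ − μsinθ).
sinθ + μcosθ = 0.3778 + 0.585×0.9259 = 0.9195; cosθ − μsinθ = 0.9259 − 0.585×0.3778 = 0.7048.
v² = 55.0 × 9.8 × 0.9195/0.7048 = 703.1 m²/s², so v = 26.52 m/s.

26.5 m/s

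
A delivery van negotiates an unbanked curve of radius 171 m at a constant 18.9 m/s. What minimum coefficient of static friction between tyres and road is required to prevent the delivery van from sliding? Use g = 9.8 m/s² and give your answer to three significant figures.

0.213

Friction provides the centripetal force: μ_s m g = m v²/r, so μ_s = v²/(g r) = (18.90)²/(9.8 × 171) = 357.2/1676 = 0.2132.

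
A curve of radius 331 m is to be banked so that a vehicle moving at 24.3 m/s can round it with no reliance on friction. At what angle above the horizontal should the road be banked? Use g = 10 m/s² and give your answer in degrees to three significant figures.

With no friction, the horizontal component of the normal force provides the centripetal force: N sinθ = mv²/r, while N cosθ = mg vertically.
Dividing: tanθ = v²/(r g) = (24.3)²/(331 × 10.0) = 590.5/3310 = 0.1784.
θ = arctan(0.1784) = 10.11°.

10.1°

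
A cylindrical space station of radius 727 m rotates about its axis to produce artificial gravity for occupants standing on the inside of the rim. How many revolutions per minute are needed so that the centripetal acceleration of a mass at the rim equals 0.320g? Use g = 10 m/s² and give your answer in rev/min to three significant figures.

0.634 rev/min

Require ω²r = 0.320g, so ω = √(0.320 × 10.0/727) = 0.06634 rad/s.
In rev/min: ω × 60/(2π) = 0.06634 × 60/(2π) = 0.6335 rev/min.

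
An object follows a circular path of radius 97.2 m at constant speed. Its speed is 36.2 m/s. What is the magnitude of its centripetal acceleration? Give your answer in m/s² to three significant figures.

a_c = v²/r = (36.20)²/97.2 = 1310/97.2 = 13.48 m/s².

13.5 m/s²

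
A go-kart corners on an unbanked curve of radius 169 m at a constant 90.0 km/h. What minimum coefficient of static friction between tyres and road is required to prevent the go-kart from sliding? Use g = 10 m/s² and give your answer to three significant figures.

v = 90.0/3.6 = 25.00 m/s.
Friction provides the centripetal force: μ_s m g = m v²/r, so μ_s = v²/(g r) = (25.00)²/(10.0 × 169) = 625.0/1690 = 0.3698.

0.370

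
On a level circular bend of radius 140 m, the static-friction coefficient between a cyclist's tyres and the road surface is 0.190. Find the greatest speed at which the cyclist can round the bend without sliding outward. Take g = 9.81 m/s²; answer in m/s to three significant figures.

16.2 m/s

Friction provides the centripetal force on a flat curve. At maximum speed it is at its limiting value: μ_s m g = m v²/r.
Mass cancels: v_max = √(μ_s g r) = √(0.190 × 9.81 × 140) = √260.9 = 16.15 m/s.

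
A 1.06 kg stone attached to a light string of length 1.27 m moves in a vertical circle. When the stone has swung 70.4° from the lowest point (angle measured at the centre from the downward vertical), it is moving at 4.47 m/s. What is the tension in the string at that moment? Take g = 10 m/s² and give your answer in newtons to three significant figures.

Take the radial direction toward the centre of the circle as positive. The component of the weight along the string toward the centre is −mg cos φ (φ measured from the bottom), so Newton's second law along the string gives T − mg cos φ = m v²/r.
cos 70.4° = 0.3355, so T = m(v²/r + g cos φ) = 1.06 × ((4.47)²/1.27 + 10.0 × 0.3355) = 1.06 × (15.73 + (3.355)) = 1.06 × 19.09 = 20.23 N.

20.2 N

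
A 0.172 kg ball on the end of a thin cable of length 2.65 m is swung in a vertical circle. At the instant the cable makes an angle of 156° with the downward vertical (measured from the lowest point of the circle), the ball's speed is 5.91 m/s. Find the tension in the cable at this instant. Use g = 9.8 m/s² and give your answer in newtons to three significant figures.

Take the radial direction toward the centre of the circle as positive. The component of the weight along the string toward the centre is −mg cos φ (φ measured from the bottom), so Newton's second law along the string gives T − mg cos φ = m v²/r.
cos 156° = -0.9135, so T = m(v²/r + g cos φ) = 0.172 × ((5.91)²/2.65 + 9.8 × -0.9135) = 0.172 × (13.18 + (-8.953)) = 0.172 × 4.228 = 0.7272 N.

0.727 N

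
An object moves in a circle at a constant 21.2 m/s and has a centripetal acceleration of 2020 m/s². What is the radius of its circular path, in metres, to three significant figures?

0.222 m

a_c = v²/r ⇒ r = v²/a_c = (21.2)²/2020 = 449.4/2020 = 0.2225 m.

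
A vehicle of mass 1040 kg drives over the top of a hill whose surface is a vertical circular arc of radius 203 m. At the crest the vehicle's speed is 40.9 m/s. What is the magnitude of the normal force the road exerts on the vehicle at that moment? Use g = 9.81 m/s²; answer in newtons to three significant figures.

At the crest the centripetal acceleration points downward (toward the centre of the arc), so mg − N = mv²/r.
N = m(g − v²/r) = 1040 × (9.81 − (40.9)²/203) = 1040 × (9.81 − 8.240) = 1040 × 1.570 = 1632 N.

1630 N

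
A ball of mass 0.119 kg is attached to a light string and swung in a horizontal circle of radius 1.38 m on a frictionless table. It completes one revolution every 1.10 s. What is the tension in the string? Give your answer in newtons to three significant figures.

v = 2πr/T = 2π × 1.38/1.10 = 7.883 m/s.
The tension is the only horizontal force, so it supplies the full centripetal force: T = m v²/r = 0.119 × (7.883)²/1.38 = 0.119 × 62.13/1.38 = 5.358 N.

5.36 N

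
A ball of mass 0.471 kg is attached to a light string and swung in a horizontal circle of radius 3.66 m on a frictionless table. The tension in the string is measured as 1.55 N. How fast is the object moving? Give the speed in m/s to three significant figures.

T = m v²/r ⇒ v = √(T r / m) = √(1.55 × 3.66 / 0.471) = √12.04 = 3.471 m/s.

3.47 m/s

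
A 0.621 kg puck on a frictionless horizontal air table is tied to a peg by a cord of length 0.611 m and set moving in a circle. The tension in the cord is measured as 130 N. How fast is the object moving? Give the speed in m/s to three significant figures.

T = m v²/r ⇒ v = √(T r / m) = √(130 × 0.611 / 0.621) = √127.9 = 11.31 m/s.

11.3 m/s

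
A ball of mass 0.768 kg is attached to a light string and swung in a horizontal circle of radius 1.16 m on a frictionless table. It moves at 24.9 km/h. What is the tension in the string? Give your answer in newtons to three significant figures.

v = 24.9 km/h = 24.9/3.6 = 6.917 m/s.
The tension is the only horizontal force, so it supplies the full centripetal force: T = m v²/r = 0.768 × (6.917)²/1.16 = 0.768 × 47.84/1.16 = 31.67 N.

31.7 N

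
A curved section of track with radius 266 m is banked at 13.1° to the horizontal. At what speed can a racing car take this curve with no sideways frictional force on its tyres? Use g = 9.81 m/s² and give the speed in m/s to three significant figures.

On a frictionless banked curve, N sinθ = mv²/r and N cosθ = mg, so tanθ = v²/(rg).
v = √(r g tanθ) = √(266 × 9.81 × tan 13.1°) = √(266 × 9.81 × 0.2327) = √607.2 = 24.64 m/s.

24.6 m/s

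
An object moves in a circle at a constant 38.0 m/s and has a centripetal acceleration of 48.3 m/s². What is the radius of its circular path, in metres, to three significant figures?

a_c = v²/r ⇒ r = v²/a_c = (38.0)²/48.3 = 1444/48.3 = 29.90 m.

29.9 m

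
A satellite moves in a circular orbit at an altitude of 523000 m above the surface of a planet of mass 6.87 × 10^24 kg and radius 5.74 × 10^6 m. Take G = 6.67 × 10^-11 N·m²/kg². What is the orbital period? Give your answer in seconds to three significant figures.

4600 s

r = R + h = 5.74 × 10^6 + 523000 = 6.263 × 10^6 m. Gravity provides the centripetal force: G M m / r² = m v² / r ⇒ v = √(GM/r) = 8554 m/s.
T = 2πr/v = 2π × 6.263 × 10^6 / 8554 = 4601 s.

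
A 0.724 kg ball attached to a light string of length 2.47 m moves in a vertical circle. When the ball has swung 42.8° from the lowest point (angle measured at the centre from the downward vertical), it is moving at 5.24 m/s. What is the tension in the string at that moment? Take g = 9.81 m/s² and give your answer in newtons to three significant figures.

Take the radial direction toward the centre of the circle as positive. The component of the weight along the string toward the centre is −mg cos φ (φ measured from the bottom), so Newton's second law along the string gives T − mg cos φ = m v²/r.
cos 42.8° = 0.7337, so T = m(v²/r + g cos φ) = 0.724 × ((5.24)²/2.47 + 9.81 × 0.7337) = 0.724 × (11.12 + (7.198)) = 0.724 × 18.31 = 13.26 N.

13.3 N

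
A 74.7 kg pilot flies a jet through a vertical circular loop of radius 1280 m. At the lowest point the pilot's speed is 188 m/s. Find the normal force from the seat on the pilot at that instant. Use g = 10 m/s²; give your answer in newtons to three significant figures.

2810 N

At the lowest point, N points up (toward the centre) and the weight mg points down (away from the centre), so the net inward force is N − mg = mv²/r.
N = m(v²/r + g) = 74.7 × ((188)²/1280 + 10.0) = 74.7 × (27.61 + 10.0) = 74.7 × 37.61 = 2810 N.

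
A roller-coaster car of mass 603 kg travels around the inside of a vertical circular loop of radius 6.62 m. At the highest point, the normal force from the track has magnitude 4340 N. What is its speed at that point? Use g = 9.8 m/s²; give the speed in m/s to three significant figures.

10.6 m/s

At the top, N + mg = mv²/r, so v = √(r(N/m + g)) = √(6.62 × (4340/603 + 9.8)) = √(6.62 × 17.00) = √112.5 = 10.61 m/s.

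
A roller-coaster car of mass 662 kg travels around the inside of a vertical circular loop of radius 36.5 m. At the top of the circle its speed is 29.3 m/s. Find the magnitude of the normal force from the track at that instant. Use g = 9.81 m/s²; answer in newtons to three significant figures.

At the top, both N and the weight mg point inward (toward the centre), so N + mg = mv²/r.
N = m(v²/r − g) = 662 × ((29.3)²/36.5 − 9.81) = 662 × (23.52 − 9.81) = 662 × 13.71 = 9076 N.

9080 N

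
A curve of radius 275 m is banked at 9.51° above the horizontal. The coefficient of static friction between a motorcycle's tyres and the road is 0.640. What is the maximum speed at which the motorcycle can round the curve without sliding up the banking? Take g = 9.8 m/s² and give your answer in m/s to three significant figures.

49.4 m/s

At the maximum speed, friction acts down the slope at its limiting value f = μN. Radially (horizontal, toward centre): N sinθ + μN cosθ = mv²/r. Vertically: N cosθ − μN sinθ = mg.
Dividing: v² = r g (sinθ + μcosθ)/(cosθ − μsinθ).
sinθ + μcosθ = 0.1652 + 0.640×0.9863 = 0.7964; cosθ − μsinθ = 0.9863 − 0.640×0.1652 = 0.8805.
v² = 275 × 9.8 × 0.7964/0.8805 = 2438 m²/s², so v = 49.37 m/s.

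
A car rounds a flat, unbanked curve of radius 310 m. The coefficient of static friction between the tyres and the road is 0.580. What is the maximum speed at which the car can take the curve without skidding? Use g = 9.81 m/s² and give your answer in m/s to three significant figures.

42.0 m/s

Friction provides the centripetal force on a flat curve. At maximum speed it is at its limiting value: μ_s m g = m v²/r.
Mass cancels: v_max = √(μ_s g r) = √(0.580 × 9.81 × 310) = √1764 = 42.00 m/s.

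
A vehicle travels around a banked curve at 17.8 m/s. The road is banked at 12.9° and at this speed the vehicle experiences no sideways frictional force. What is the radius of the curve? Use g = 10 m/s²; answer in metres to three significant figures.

138 m

Frictionless banking: tanθ = v²/(rg), so r = v²/(g tanθ).
r = (17.8)²/(10.0 × tan 12.9°) = 316.8/(10.0 × 0.2290) = 316.8/2.290 = 138.3 m.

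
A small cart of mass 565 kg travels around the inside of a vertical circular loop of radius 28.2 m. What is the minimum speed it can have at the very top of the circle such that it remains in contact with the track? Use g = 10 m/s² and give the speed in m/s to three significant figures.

At the highest point the centre is directly below, so both the weight and N act inward: N + mg = mv²/r.
At minimum speed N → 0, so mg = mv_min²/r ⇒ v_min = √(g r) = √(10.0 × 28.2) = 16.79 m/s.

16.8 m/s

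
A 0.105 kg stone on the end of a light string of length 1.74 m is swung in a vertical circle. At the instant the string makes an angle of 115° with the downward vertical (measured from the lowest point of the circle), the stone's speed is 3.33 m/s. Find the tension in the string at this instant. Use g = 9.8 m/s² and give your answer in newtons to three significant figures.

Take the radial direction toward the centre of the circle as positive. The component of the weight along the string toward the centre is −mg cos φ (φ measured from the bottom), so Newton's second law along the string gives T − mg cos φ = m v²/r.
cos 115° = -0.4226, so T = m(v²/r + g cos φ) = 0.105 × ((3.33)²/1.74 + 9.8 × -0.4226) = 0.105 × (6.373 + (-4.142)) = 0.105 × 2.231 = 0.2343 N.

0.234 N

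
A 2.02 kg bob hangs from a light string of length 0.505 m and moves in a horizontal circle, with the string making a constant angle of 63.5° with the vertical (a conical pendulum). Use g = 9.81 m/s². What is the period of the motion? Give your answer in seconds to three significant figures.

0.952 s

r = L sinθ = 0.4519 m. From T sinθ = mω²r and T cosθ = mg: tanθ = ω²r/g, so ω² = g tanθ / r = g/(L cosθ).
ω = √(g/(L cosθ)) = √(9.81/(0.505 × 0.4462)) = √43.54 = 6.598 rad/s.
Period = 2π/ω = 0.9523 s.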